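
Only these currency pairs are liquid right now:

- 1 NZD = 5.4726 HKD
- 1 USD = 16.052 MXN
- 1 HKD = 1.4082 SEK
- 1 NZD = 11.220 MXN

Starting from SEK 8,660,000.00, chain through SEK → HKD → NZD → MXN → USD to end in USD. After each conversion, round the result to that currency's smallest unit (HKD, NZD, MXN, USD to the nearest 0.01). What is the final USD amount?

USD 785,459.06

SEK 8,660,000.00 ÷ 1.4082 = HKD 6,149,694.65
HKD 6,149,694.65 ÷ 5.4726 = NZD 1,123,724.49
NZD 1,123,724.49 × 11.220 = MXN 12,608,188.78
MXN 12,608,188.78 ÷ 16.052 = USD 785,459.06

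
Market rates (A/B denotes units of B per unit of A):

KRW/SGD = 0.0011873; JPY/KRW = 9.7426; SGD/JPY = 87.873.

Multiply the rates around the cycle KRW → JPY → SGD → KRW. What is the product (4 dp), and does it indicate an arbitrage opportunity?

0.9838 (arbitrage exists)

Around KRW → JPY → SGD → KRW: 1 ÷ 9.7426 ÷ 87.873 ÷ 0.0011873 = 0.983805
Product < 1; profitable direction is KRW → SGD → JPY → KRW.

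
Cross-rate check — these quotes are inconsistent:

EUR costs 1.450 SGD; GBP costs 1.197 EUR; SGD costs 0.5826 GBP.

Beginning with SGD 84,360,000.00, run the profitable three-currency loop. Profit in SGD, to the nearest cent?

Profit: SGD 943,962.25

Profitable loop is SGD → GBP → EUR → SGD:
SGD 84,360,000.00 × 0.5826 = GBP 49,148,136.00
GBP 49,148,136.00 × 1.197 = EUR 58,830,318.79
EUR 58,830,318.79 × 1.450 = SGD 85,303,962.25
Profit = SGD 85,303,962.25 − SGD 84,360,000.00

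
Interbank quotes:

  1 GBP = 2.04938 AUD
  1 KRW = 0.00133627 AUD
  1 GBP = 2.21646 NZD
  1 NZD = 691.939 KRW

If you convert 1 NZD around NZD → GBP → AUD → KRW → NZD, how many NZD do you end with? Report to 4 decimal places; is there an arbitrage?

Around NZD → GBP → AUD → KRW → NZD: 1 ÷ 2.21646 × 2.04938 ÷ 0.00133627 ÷ 691.939 = 1.000001
Product ≈ 1 (deviation 0.000%, within rounding noise).

1.0000 (no arbitrage)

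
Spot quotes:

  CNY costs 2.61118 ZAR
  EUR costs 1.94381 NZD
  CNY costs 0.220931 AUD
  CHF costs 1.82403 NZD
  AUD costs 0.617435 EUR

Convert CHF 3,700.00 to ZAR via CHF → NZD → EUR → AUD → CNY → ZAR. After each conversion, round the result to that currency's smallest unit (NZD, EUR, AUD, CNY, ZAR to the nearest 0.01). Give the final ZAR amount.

CHF 3,700.00 × 1.82403 = NZD 6,748.91
NZD 6,748.91 ÷ 1.94381 = EUR 3,472.00
EUR 3,472.00 ÷ 0.617435 = AUD 5,623.26
AUD 5,623.26 ÷ 0.220931 = CNY 25,452.56
CNY 25,452.56 × 2.61118 = ZAR 66,461.22

ZAR 66,461.22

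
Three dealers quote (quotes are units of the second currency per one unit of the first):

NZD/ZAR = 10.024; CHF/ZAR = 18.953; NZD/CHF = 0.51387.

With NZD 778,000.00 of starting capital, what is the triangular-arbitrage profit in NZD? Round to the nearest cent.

Profitable loop is NZD → ZAR → CHF → NZD:
NZD 778,000.00 × 10.024 = ZAR 7,798,672.00
ZAR 7,798,672.00 ÷ 18.953 = CHF 411,474.28
CHF 411,474.28 ÷ 0.51387 = NZD 800,736.14
Profit = NZD 800,736.14 − NZD 778,000.00

Profit: NZD 22,736.14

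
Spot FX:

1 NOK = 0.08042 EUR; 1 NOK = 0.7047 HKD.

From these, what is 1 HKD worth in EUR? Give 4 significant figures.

1 HKD ÷ 0.7047 = 1.41904 NOK
1.41904 NOK × 0.08042 = 0.114119 EUR

HKD/EUR = 0.1141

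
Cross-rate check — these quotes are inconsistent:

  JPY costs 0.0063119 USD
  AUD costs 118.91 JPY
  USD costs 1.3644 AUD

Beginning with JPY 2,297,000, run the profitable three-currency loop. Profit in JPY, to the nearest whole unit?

Profitable loop is JPY → USD → AUD → JPY:
JPY 2,297,000 × 0.0063119 = USD 14,498.43
USD 14,498.43 × 1.3644 = AUD 19,781.66
AUD 19,781.66 × 118.91 = JPY 2,352,238
Profit = JPY 2,352,238 − JPY 2,297,000

Profit: JPY 55,238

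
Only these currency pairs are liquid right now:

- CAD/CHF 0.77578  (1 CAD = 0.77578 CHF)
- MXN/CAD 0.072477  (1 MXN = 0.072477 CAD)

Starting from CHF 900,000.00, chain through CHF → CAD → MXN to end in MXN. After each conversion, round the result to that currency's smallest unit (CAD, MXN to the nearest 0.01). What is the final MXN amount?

MXN 16,006,770.70

CHF 900,000.00 ÷ 0.77578 = CAD 1,160,122.72
CAD 1,160,122.72 ÷ 0.072477 = MXN 16,006,770.70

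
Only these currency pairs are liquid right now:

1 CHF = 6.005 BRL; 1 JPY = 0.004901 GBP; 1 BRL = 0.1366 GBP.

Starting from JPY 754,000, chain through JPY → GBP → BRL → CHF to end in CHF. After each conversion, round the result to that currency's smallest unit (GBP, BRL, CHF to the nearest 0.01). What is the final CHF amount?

JPY 754,000 × 0.004901 = GBP 3,695.35
GBP 3,695.35 ÷ 0.1366 = BRL 27,052.34
BRL 27,052.34 ÷ 6.005 = CHF 4,504.97

CHF 4,504.97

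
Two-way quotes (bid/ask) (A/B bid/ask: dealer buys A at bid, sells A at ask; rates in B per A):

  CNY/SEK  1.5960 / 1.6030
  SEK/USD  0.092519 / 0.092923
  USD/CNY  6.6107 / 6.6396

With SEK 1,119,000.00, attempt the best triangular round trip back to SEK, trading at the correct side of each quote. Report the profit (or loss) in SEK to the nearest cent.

Best loop SEK → CNY → USD → SEK:
SEK 1,119,000.00 ÷ 1.6030 (buy CNY at ask) = CNY 698,066.13
CNY 698,066.13 ÷ 6.6396 (buy USD at ask) = USD 105,136.77
USD 105,136.77 ÷ 0.092923 (buy SEK at ask) = SEK 1,131,439.73

Net profit: SEK 12,439.73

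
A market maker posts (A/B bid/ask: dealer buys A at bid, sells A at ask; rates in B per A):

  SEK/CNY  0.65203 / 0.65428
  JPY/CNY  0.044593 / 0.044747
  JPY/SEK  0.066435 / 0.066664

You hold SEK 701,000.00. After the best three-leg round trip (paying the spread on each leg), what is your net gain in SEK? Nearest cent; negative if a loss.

Net profit: SEK 15,687.28

Best loop SEK → JPY → CNY → SEK:
SEK 701,000.00 ÷ 0.066664 (buy JPY at ask) = JPY 10,515,421
JPY 10,515,421 × 0.044593 (sell JPY at bid) = CNY 468,914.15
CNY 468,914.15 ÷ 0.65428 (buy SEK at ask) = SEK 716,687.28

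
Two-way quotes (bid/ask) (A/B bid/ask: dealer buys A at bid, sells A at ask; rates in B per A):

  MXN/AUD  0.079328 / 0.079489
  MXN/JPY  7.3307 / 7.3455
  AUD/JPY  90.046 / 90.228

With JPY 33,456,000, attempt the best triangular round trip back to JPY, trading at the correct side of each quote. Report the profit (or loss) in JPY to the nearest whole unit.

Best loop JPY → AUD → MXN → JPY:
JPY 33,456,000 ÷ 90.228 (buy AUD at ask) = AUD 370,793.99
AUD 370,793.99 ÷ 0.079489 (buy MXN at ask) = MXN 4,664,720.76
MXN 4,664,720.76 × 7.3307 (sell MXN at bid) = JPY 34,195,668

Net profit: JPY 739,668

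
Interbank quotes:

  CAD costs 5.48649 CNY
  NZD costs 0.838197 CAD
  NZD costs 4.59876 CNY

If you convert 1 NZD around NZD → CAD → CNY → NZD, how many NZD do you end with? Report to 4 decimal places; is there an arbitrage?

Around NZD → CAD → CNY → NZD: 1 × 0.838197 × 5.48649 ÷ 4.59876 = 1.000000
Product ≈ 1 (deviation 0.000%, within rounding noise).

1.0000 (no arbitrage)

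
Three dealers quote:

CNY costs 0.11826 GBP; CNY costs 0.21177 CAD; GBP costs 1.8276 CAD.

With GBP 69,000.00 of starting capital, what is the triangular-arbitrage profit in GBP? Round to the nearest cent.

Profitable loop is GBP → CAD → CNY → GBP:
GBP 69,000.00 × 1.8276 = CAD 126,104.40
CAD 126,104.40 ÷ 0.21177 = CNY 595,478.11
CNY 595,478.11 × 0.11826 = GBP 70,421.24
Profit = GBP 70,421.24 − GBP 69,000.00

Profit: GBP 1,421.24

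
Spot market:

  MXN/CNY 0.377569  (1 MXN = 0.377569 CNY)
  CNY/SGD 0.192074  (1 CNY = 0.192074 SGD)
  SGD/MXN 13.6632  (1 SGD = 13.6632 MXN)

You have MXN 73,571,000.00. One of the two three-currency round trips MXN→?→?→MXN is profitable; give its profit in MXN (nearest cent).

Profit: MXN 677,780.19

Profitable loop is MXN → SGD → CNY → MXN:
MXN 73,571,000.00 ÷ 13.6632 = SGD 5,384,609.75
SGD 5,384,609.75 ÷ 0.192074 = CNY 28,034,037.69
CNY 28,034,037.69 ÷ 0.377569 = MXN 74,248,780.19
Profit = MXN 74,248,780.19 − MXN 73,571,000.00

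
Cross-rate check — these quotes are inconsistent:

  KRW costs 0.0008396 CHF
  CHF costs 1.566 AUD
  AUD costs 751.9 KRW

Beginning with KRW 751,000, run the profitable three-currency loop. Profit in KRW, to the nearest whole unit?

Profit: KRW 8,654

Profitable loop is KRW → AUD → CHF → KRW:
KRW 751,000 ÷ 751.9 = AUD 998.80
AUD 998.80 ÷ 1.566 = CHF 637.81
CHF 637.81 ÷ 0.0008396 = KRW 759,654
Profit = KRW 759,654 − KRW 751,000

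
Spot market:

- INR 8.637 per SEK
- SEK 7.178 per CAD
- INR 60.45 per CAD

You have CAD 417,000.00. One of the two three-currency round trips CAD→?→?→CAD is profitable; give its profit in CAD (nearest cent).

Profitable loop is CAD → SEK → INR → CAD:
CAD 417,000.00 × 7.178 = SEK 2,993,226.00
SEK 2,993,226.00 × 8.637 = INR 25,852,492.96
INR 25,852,492.96 ÷ 60.45 = CAD 427,667.38
Profit = CAD 427,667.38 − CAD 417,000.00

Profit: CAD 10,667.38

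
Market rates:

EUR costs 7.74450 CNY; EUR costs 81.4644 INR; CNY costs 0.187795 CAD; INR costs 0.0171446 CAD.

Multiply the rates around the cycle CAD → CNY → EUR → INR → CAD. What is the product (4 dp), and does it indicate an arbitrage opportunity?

0.9603 (arbitrage exists)

Around CAD → CNY → EUR → INR → CAD: 1 ÷ 0.187795 ÷ 7.74450 × 81.4644 × 0.0171446 = 0.960324
Product < 1; profitable direction is CAD → INR → EUR → CNY → CAD.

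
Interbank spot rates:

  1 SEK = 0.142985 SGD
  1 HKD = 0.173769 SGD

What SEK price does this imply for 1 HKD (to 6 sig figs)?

HKD/SEK = 1.21530

1 HKD × 0.173769 = 0.173769 SGD
0.173769 SGD ÷ 0.142985 = 1.2153 SEK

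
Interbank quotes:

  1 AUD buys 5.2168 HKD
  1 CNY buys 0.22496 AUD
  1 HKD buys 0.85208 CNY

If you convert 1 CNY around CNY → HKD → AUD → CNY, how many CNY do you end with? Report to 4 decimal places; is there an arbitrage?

Around CNY → HKD → AUD → CNY: 1 ÷ 0.85208 ÷ 5.2168 ÷ 0.22496 = 1.000023
Product ≈ 1 (deviation 0.002%, within rounding noise).

1.0000 (no arbitrage)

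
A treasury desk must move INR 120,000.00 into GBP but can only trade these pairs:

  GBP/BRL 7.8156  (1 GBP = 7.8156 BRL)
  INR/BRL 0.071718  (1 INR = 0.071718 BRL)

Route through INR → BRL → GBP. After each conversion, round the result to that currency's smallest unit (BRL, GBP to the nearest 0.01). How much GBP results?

INR 120,000.00 × 0.071718 = BRL 8,606.16
BRL 8,606.16 ÷ 7.8156 = GBP 1,101.15

GBP 1,101.15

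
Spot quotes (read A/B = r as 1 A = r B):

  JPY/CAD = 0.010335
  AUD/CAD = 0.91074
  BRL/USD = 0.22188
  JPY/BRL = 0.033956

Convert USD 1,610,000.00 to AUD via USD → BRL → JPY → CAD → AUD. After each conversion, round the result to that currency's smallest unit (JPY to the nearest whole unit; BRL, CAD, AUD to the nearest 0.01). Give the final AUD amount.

USD 1,610,000.00 ÷ 0.22188 = BRL 7,256,174.51
BRL 7,256,174.51 ÷ 0.033956 = JPY 213,693,442
JPY 213,693,442 × 0.010335 = CAD 2,208,521.72
CAD 2,208,521.72 ÷ 0.91074 = AUD 2,424,974.99

AUD 2,424,974.99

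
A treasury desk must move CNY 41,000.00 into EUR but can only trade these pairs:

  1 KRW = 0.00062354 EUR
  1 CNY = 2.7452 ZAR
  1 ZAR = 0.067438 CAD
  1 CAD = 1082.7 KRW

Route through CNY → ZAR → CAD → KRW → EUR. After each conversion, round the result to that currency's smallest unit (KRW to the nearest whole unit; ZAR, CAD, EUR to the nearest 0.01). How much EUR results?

EUR 5,124.30

CNY 41,000.00 × 2.7452 = ZAR 112,553.20
ZAR 112,553.20 × 0.067438 = CAD 7,590.36
CAD 7,590.36 × 1082.7 = KRW 8,218,083
KRW 8,218,083 × 0.00062354 = EUR 5,124.30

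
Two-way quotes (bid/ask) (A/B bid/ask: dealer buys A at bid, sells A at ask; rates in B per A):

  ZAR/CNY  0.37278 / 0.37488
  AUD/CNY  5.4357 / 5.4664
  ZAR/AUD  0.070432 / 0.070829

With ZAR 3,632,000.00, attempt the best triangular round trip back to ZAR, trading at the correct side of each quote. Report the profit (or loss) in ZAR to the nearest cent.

Best loop ZAR → AUD → CNY → ZAR:
ZAR 3,632,000.00 × 0.070432 (sell ZAR at bid) = AUD 255,809.02
AUD 255,809.02 × 5.4357 (sell AUD at bid) = CNY 1,390,501.11
CNY 1,390,501.11 ÷ 0.37488 (buy ZAR at ask) = ZAR 3,709,189.91

Net profit: ZAR 77,189.91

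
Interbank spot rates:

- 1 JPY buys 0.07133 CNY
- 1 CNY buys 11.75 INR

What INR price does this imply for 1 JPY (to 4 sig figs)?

JPY/INR = 0.8381

1 JPY × 0.07133 = 0.07133 CNY
0.07133 CNY × 11.75 = 0.838128 INR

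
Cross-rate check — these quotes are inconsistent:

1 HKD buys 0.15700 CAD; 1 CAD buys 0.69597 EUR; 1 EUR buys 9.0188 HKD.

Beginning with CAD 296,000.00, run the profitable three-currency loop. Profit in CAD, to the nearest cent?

Profit: CAD 4,367.39

Profitable loop is CAD → HKD → EUR → CAD:
CAD 296,000.00 ÷ 0.15700 = HKD 1,885,350.32
HKD 1,885,350.32 ÷ 9.0188 = EUR 209,046.69
EUR 209,046.69 ÷ 0.69597 = CAD 300,367.39
Profit = CAD 300,367.39 − CAD 296,000.00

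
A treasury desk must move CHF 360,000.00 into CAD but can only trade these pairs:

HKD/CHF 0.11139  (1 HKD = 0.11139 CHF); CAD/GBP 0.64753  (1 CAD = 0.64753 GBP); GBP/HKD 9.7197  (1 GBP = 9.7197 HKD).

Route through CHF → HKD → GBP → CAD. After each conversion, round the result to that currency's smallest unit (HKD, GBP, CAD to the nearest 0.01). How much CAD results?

CHF 360,000.00 ÷ 0.11139 = HKD 3,231,887.96
HKD 3,231,887.96 ÷ 9.7197 = GBP 332,509.02
GBP 332,509.02 ÷ 0.64753 = CAD 513,503.65

CAD 513,503.65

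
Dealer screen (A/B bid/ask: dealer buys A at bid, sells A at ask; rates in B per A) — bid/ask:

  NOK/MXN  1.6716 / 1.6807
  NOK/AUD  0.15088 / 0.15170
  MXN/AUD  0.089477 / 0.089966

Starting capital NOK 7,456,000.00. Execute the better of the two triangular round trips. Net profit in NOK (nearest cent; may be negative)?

Net result: NOK -16,068.05 (no profitable arbitrage after spreads)

Best loop NOK → AUD → MXN → NOK:
NOK 7,456,000.00 × 0.15088 (sell NOK at bid) = AUD 1,124,961.28
AUD 1,124,961.28 ÷ 0.089966 (buy MXN at ask) = MXN 12,504,293.62
MXN 12,504,293.62 ÷ 1.6807 (buy NOK at ask) = NOK 7,439,931.95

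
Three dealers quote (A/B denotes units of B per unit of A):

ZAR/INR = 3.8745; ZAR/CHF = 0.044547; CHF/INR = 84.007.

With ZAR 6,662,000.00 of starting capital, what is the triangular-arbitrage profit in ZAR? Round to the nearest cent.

Profitable loop is ZAR → INR → CHF → ZAR:
ZAR 6,662,000.00 × 3.8745 = INR 25,811,919.00
INR 25,811,919.00 ÷ 84.007 = CHF 307,259.15
CHF 307,259.15 ÷ 0.044547 = ZAR 6,897,414.98
Profit = ZAR 6,897,414.98 − ZAR 6,662,000.00

Profit: ZAR 235,414.98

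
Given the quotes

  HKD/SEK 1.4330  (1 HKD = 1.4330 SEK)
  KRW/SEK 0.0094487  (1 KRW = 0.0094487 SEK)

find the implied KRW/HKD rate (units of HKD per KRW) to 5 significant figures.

1 KRW × 0.0094487 = 0.0094487 SEK
0.0094487 SEK ÷ 1.4330 = 0.00659365 HKD

KRW/HKD = 0.0065936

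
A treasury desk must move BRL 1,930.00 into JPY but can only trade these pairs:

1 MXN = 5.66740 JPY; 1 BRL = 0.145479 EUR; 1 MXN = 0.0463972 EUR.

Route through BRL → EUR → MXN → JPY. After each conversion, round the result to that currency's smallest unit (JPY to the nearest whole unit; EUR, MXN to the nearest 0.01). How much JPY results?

JPY 34,296

BRL 1,930.00 × 0.145479 = EUR 280.77
EUR 280.77 ÷ 0.0463972 = MXN 6,051.44
MXN 6,051.44 × 5.66740 = JPY 34,296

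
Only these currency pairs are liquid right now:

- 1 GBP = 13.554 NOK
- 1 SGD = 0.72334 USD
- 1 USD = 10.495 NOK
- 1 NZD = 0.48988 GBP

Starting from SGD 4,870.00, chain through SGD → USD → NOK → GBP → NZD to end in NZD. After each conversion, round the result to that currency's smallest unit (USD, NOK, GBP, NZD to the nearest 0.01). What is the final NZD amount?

NZD 5,567.98

SGD 4,870.00 × 0.72334 = USD 3,522.67
USD 3,522.67 × 10.495 = NOK 36,970.42
NOK 36,970.42 ÷ 13.554 = GBP 2,727.64
GBP 2,727.64 ÷ 0.48988 = NZD 5,567.98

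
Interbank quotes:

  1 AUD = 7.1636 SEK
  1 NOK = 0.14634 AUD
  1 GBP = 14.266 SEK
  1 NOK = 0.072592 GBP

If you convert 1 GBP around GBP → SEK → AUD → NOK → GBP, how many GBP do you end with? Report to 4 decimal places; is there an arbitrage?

0.9879 (arbitrage exists)

Around GBP → SEK → AUD → NOK → GBP: 1 × 14.266 ÷ 7.1636 ÷ 0.14634 × 0.072592 = 0.987863
Product < 1; profitable direction is GBP → NOK → AUD → SEK → GBP.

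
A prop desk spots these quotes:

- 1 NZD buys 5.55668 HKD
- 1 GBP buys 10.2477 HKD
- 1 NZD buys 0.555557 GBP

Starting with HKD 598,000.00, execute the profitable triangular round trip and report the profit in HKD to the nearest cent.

Profit: HKD 14,690.04

Profitable loop is HKD → NZD → GBP → HKD:
HKD 598,000.00 ÷ 5.55668 = NZD 107,618.22
NZD 107,618.22 × 0.555557 = GBP 59,788.05
GBP 59,788.05 × 10.2477 = HKD 612,690.04
Profit = HKD 612,690.04 − HKD 598,000.00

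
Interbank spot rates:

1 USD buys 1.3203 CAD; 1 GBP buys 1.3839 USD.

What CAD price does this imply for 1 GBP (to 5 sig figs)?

1 GBP × 1.3839 = 1.3839 USD
1.3839 USD × 1.3203 = 1.82716 CAD

GBP/CAD = 1.8272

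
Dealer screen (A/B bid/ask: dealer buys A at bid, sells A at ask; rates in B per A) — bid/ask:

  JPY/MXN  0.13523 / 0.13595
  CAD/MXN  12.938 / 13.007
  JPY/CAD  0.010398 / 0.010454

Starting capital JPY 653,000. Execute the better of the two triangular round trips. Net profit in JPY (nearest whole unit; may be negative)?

Net result: JPY -3,579 (no profitable arbitrage after spreads)

Best loop JPY → MXN → CAD → JPY:
JPY 653,000 × 0.13523 (sell JPY at bid) = MXN 88,305.19
MXN 88,305.19 ÷ 13.007 (buy CAD at ask) = CAD 6,789.05
CAD 6,789.05 ÷ 0.010454 (buy JPY at ask) = JPY 649,421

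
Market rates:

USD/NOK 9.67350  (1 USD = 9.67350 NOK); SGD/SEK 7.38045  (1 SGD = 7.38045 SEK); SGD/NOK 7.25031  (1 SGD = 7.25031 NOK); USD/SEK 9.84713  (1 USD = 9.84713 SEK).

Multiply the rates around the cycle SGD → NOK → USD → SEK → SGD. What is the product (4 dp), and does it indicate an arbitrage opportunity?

Around SGD → NOK → USD → SEK → SGD: 1 × 7.25031 ÷ 9.67350 × 9.84713 ÷ 7.38045 = 0.999999
Product ≈ 1 (deviation 0.000%, within rounding noise).

1.0000 (no arbitrage)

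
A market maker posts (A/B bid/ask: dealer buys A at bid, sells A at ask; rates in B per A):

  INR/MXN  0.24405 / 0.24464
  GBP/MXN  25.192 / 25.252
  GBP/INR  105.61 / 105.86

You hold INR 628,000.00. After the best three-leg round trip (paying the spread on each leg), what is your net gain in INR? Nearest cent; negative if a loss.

Net profit: INR 12,984.78

Best loop INR → MXN → GBP → INR:
INR 628,000.00 × 0.24405 (sell INR at bid) = MXN 153,263.40
MXN 153,263.40 ÷ 25.252 (buy GBP at ask) = GBP 6,069.36
GBP 6,069.36 × 105.61 (sell GBP at bid) = INR 640,984.78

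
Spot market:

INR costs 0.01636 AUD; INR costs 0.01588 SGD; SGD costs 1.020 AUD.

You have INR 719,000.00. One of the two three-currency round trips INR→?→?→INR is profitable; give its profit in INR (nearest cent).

Profitable loop is INR → AUD → SGD → INR:
INR 719,000.00 × 0.01636 = AUD 11,762.84
AUD 11,762.84 ÷ 1.020 = SGD 11,532.20
SGD 11,532.20 ÷ 0.01588 = INR 726,208.82
Profit = INR 726,208.82 − INR 719,000.00

Profit: INR 7,208.82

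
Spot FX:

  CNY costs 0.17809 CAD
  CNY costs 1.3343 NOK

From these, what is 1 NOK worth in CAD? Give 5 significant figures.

1 NOK ÷ 1.3343 = 0.749457 CNY
0.749457 CNY × 0.17809 = 0.133471 CAD

NOK/CAD = 0.13347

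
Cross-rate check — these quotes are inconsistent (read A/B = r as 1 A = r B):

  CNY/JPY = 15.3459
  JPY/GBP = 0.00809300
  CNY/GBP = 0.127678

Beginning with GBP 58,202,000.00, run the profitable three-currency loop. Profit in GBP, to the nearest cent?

Profit: GBP 1,632,556.38

Profitable loop is GBP → JPY → CNY → GBP:
GBP 58,202,000.00 ÷ 0.00809300 = JPY 7,191,647,102
JPY 7,191,647,102 ÷ 15.3459 = CNY 468,636,385.12
CNY 468,636,385.12 × 0.127678 = GBP 59,834,556.38
Profit = GBP 59,834,556.38 − GBP 58,202,000.00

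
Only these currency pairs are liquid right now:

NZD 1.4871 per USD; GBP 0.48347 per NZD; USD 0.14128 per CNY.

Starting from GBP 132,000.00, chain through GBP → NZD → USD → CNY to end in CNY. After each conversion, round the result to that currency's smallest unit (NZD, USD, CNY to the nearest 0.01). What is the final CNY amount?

GBP 132,000.00 ÷ 0.48347 = NZD 273,026.25
NZD 273,026.25 ÷ 1.4871 = USD 183,596.43
USD 183,596.43 ÷ 0.14128 = CNY 1,299,521.73

CNY 1,299,521.73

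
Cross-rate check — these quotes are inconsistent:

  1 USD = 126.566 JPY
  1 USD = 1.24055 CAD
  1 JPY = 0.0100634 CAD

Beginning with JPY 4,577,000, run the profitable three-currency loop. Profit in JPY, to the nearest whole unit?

Profit: JPY 122,249

Profitable loop is JPY → CAD → USD → JPY:
JPY 4,577,000 × 0.0100634 = CAD 46,060.18
CAD 46,060.18 ÷ 1.24055 = USD 37,128.84
USD 37,128.84 × 126.566 = JPY 4,699,249
Profit = JPY 4,699,249 − JPY 4,577,000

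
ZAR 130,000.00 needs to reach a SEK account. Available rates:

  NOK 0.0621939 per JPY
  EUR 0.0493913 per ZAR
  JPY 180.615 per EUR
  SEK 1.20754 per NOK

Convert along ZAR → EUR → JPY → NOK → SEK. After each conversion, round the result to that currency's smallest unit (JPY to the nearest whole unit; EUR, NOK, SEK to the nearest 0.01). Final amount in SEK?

SEK 87,095.73

ZAR 130,000.00 × 0.0493913 = EUR 6,420.87
EUR 6,420.87 × 180.615 = JPY 1,159,705
JPY 1,159,705 × 0.0621939 = NOK 72,126.58
NOK 72,126.58 × 1.20754 = SEK 87,095.73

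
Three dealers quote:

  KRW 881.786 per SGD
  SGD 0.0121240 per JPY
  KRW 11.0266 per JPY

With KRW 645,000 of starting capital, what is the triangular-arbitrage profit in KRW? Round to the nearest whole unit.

Profitable loop is KRW → SGD → JPY → KRW:
KRW 645,000 ÷ 881.786 = SGD 731.47
SGD 731.47 ÷ 0.0121240 = JPY 60,332
JPY 60,332 × 11.0266 = KRW 665,261
Profit = KRW 665,261 − KRW 645,000

Profit: KRW 20,261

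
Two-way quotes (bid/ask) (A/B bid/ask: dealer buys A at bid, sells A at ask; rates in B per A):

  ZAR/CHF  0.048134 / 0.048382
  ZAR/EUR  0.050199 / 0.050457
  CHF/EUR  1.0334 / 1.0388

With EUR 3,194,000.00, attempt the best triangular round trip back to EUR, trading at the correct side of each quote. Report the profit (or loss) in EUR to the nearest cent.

Best loop EUR → CHF → ZAR → EUR:
EUR 3,194,000.00 ÷ 1.0388 (buy CHF at ask) = CHF 3,074,701.58
CHF 3,074,701.58 ÷ 0.048382 (buy ZAR at ask) = ZAR 63,550,526.62
ZAR 63,550,526.62 × 0.050199 (sell ZAR at bid) = EUR 3,190,172.89

Net result: EUR -3,827.11 (no profitable arbitrage after spreads)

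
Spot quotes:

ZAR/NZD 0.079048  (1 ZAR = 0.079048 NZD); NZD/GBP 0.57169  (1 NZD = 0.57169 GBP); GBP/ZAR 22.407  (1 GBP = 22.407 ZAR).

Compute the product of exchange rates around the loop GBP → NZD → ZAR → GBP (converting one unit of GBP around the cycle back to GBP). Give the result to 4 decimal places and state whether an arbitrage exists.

Around GBP → NZD → ZAR → GBP: 1 ÷ 0.57169 ÷ 0.079048 ÷ 22.407 = 0.987563
Product < 1; profitable direction is GBP → ZAR → NZD → GBP.

0.9876 (arbitrage exists)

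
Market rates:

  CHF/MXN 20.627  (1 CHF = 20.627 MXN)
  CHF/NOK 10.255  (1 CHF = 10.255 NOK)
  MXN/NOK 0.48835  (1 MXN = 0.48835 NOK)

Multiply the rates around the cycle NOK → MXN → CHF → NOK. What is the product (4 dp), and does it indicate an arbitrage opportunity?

1.0180 (arbitrage exists)

Around NOK → MXN → CHF → NOK: 1 ÷ 0.48835 ÷ 20.627 × 10.255 = 1.018048
Product > 1; profitable direction is NOK → MXN → CHF → NOK.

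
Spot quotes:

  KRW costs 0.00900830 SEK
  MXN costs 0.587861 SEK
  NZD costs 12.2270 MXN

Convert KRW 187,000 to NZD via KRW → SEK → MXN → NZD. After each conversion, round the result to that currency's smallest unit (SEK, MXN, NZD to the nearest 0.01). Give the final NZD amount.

NZD 234.36

KRW 187,000 × 0.00900830 = SEK 1,684.55
SEK 1,684.55 ÷ 0.587861 = MXN 2,865.56
MXN 2,865.56 ÷ 12.2270 = NZD 234.36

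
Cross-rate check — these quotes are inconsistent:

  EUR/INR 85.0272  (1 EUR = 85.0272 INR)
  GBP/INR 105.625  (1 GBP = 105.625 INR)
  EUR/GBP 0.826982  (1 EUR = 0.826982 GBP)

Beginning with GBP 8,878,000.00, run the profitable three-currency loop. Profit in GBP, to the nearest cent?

Profit: GBP 242,529.28

Profitable loop is GBP → INR → EUR → GBP:
GBP 8,878,000.00 × 105.625 = INR 937,738,750.00
INR 937,738,750.00 ÷ 85.0272 = EUR 11,028,691.41
EUR 11,028,691.41 × 0.826982 = GBP 9,120,529.28
Profit = GBP 9,120,529.28 − GBP 8,878,000.00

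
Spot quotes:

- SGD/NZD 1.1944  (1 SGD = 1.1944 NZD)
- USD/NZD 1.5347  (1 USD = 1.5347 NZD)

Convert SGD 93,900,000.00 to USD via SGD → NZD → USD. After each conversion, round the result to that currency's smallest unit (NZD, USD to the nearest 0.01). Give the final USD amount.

SGD 93,900,000.00 × 1.1944 = NZD 112,154,160.00
NZD 112,154,160.00 ÷ 1.5347 = USD 73,078,881.87

USD 73,078,881.87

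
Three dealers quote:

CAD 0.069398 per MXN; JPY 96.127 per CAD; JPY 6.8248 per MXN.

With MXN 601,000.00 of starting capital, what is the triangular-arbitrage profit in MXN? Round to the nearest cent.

Profitable loop is MXN → JPY → CAD → MXN:
MXN 601,000.00 × 6.8248 = JPY 4,101,705
JPY 4,101,705 ÷ 96.127 = CAD 42,669.64
CAD 42,669.64 ÷ 0.069398 = MXN 614,854.08
Profit = MXN 614,854.08 − MXN 601,000.00

Profit: MXN 13,854.08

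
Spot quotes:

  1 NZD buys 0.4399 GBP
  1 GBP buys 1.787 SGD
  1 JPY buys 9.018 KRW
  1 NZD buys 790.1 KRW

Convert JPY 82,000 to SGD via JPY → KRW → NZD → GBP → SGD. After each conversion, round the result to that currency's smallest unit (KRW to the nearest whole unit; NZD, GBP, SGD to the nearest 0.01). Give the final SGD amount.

JPY 82,000 × 9.018 = KRW 739,476
KRW 739,476 ÷ 790.1 = NZD 935.93
NZD 935.93 × 0.4399 = GBP 411.72
GBP 411.72 × 1.787 = SGD 735.74

SGD 735.74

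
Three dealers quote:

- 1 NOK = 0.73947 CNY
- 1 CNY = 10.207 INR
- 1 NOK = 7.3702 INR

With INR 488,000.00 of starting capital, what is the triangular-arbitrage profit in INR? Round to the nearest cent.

Profitable loop is INR → NOK → CNY → INR:
INR 488,000.00 ÷ 7.3702 = NOK 66,212.59
NOK 66,212.59 × 0.73947 = CNY 48,962.22
CNY 48,962.22 × 10.207 = INR 499,757.39
Profit = INR 499,757.39 − INR 488,000.00

Profit: INR 11,757.39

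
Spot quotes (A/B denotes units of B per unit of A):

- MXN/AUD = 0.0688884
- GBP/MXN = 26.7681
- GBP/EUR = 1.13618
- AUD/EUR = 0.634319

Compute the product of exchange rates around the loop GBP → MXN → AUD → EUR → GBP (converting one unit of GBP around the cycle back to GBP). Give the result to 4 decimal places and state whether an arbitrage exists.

Around GBP → MXN → AUD → EUR → GBP: 1 × 26.7681 × 0.0688884 × 0.634319 ÷ 1.13618 = 1.029495
Product > 1; profitable direction is GBP → MXN → AUD → EUR → GBP.

1.0295 (arbitrage exists)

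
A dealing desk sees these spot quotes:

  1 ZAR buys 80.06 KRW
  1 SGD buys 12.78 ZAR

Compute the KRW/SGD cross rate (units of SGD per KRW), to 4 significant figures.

KRW/SGD = 0.0009774

1 KRW ÷ 80.06 = 0.0124906 ZAR
0.0124906 ZAR ÷ 12.78 = 0.000977358 SGD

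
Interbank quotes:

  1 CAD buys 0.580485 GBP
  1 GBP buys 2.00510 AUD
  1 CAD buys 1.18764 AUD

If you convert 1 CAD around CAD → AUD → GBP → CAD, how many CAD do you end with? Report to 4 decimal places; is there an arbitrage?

1.0204 (arbitrage exists)

Around CAD → AUD → GBP → CAD: 1 × 1.18764 ÷ 2.00510 ÷ 0.580485 = 1.020370
Product > 1; profitable direction is CAD → AUD → GBP → CAD.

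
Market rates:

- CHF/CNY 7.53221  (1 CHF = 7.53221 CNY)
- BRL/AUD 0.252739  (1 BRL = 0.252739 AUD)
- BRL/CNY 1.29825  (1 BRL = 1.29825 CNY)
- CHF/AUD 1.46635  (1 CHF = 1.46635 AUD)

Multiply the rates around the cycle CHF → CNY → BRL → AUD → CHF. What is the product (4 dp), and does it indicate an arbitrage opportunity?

1.0000 (no arbitrage)

Around CHF → CNY → BRL → AUD → CHF: 1 × 7.53221 ÷ 1.29825 × 0.252739 ÷ 1.46635 = 0.999997
Product ≈ 1 (deviation 0.000%, within rounding noise).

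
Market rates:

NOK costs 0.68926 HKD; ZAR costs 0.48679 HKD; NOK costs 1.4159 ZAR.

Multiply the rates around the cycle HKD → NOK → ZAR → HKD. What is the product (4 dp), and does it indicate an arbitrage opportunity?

1.0000 (no arbitrage)

Around HKD → NOK → ZAR → HKD: 1 ÷ 0.68926 × 1.4159 × 0.48679 = 0.999980
Product ≈ 1 (deviation 0.002%, within rounding noise).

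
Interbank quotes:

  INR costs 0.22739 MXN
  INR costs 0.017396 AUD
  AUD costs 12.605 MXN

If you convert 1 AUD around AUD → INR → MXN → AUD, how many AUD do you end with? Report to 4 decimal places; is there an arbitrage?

1.0370 (arbitrage exists)

Around AUD → INR → MXN → AUD: 1 ÷ 0.017396 × 0.22739 ÷ 12.605 = 1.037001
Product > 1; profitable direction is AUD → INR → MXN → AUD.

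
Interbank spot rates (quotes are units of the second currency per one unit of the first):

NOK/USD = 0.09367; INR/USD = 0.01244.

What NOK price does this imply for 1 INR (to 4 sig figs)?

1 INR × 0.01244 = 0.01244 USD
0.01244 USD ÷ 0.09367 = 0.132807 NOK

INR/NOK = 0.1328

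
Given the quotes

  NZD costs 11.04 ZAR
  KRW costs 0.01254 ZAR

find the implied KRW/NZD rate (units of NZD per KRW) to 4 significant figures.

KRW/NZD = 0.001136

1 KRW × 0.01254 = 0.01254 ZAR
0.01254 ZAR ÷ 11.04 = 0.00113587 NZD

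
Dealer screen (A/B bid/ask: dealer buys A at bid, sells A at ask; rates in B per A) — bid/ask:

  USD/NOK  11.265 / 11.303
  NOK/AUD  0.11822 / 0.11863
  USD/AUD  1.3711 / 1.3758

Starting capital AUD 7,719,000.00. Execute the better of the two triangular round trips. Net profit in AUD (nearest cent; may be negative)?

Net profit: AUD 173,996.56

Best loop AUD → NOK → USD → AUD:
AUD 7,719,000.00 ÷ 0.11863 (buy NOK at ask) = NOK 65,067,858.05
NOK 65,067,858.05 ÷ 11.303 (buy USD at ask) = USD 5,756,689.20
USD 5,756,689.20 × 1.3711 (sell USD at bid) = AUD 7,892,996.56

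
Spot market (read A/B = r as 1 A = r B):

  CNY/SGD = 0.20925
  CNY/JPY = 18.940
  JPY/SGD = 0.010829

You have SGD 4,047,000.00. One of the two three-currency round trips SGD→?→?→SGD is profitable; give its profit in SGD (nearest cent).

Profitable loop is SGD → JPY → CNY → SGD:
SGD 4,047,000.00 ÷ 0.010829 = JPY 373,718,718
JPY 373,718,718 ÷ 18.940 = CNY 19,731,716.91
CNY 19,731,716.91 × 0.20925 = SGD 4,128,861.76
Profit = SGD 4,128,861.76 − SGD 4,047,000.00

Profit: SGD 81,861.76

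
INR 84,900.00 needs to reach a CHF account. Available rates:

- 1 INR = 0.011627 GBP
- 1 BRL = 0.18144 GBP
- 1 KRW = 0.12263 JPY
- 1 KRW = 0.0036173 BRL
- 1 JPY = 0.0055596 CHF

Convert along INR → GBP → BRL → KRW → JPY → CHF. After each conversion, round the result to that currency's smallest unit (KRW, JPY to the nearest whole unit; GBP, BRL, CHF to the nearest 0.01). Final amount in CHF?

CHF 1,025.41

INR 84,900.00 × 0.011627 = GBP 987.13
GBP 987.13 ÷ 0.18144 = BRL 5,440.53
BRL 5,440.53 ÷ 0.0036173 = KRW 1,504,031
KRW 1,504,031 × 0.12263 = JPY 184,439
JPY 184,439 × 0.0055596 = CHF 1,025.41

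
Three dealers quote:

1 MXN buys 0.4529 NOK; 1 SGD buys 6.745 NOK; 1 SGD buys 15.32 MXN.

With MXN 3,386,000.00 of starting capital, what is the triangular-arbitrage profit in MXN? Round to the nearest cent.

Profitable loop is MXN → NOK → SGD → MXN:
MXN 3,386,000.00 × 0.4529 = NOK 1,533,519.40
NOK 1,533,519.40 ÷ 6.745 = SGD 227,356.47
SGD 227,356.47 × 15.32 = MXN 3,483,101.14
Profit = MXN 3,483,101.14 − MXN 3,386,000.00

Profit: MXN 97,101.14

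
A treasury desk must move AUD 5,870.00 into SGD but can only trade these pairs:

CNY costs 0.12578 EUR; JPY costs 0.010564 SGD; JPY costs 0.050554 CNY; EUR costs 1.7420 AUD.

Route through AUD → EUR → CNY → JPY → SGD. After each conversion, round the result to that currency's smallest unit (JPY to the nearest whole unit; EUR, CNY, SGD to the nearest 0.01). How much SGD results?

AUD 5,870.00 ÷ 1.7420 = EUR 3,369.69
EUR 3,369.69 ÷ 0.12578 = CNY 26,790.35
CNY 26,790.35 ÷ 0.050554 = JPY 529,935
JPY 529,935 × 0.010564 = SGD 5,598.23

SGD 5,598.23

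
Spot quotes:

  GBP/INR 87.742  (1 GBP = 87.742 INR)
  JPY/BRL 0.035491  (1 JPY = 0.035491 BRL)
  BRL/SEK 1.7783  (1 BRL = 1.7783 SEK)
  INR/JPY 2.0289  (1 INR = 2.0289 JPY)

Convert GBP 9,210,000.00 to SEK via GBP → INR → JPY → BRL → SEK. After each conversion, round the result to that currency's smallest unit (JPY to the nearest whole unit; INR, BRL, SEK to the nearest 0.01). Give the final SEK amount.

GBP 9,210,000.00 × 87.742 = INR 808,103,820.00
INR 808,103,820.00 × 2.0289 = JPY 1,639,561,840
JPY 1,639,561,840 × 0.035491 = BRL 58,189,689.26
BRL 58,189,689.26 × 1.7783 = SEK 103,478,724.41

SEK 103,478,724.41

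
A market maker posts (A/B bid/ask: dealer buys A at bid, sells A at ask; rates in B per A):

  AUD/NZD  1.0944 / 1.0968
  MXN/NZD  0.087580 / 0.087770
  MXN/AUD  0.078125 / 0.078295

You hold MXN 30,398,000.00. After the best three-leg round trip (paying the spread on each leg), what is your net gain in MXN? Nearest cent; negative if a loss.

Best loop MXN → NZD → AUD → MXN:
MXN 30,398,000.00 × 0.087580 (sell MXN at bid) = NZD 2,662,256.84
NZD 2,662,256.84 ÷ 1.0968 (buy AUD at ask) = AUD 2,427,294.71
AUD 2,427,294.71 ÷ 0.078295 (buy MXN at ask) = MXN 31,001,912.15

Net profit: MXN 603,912.15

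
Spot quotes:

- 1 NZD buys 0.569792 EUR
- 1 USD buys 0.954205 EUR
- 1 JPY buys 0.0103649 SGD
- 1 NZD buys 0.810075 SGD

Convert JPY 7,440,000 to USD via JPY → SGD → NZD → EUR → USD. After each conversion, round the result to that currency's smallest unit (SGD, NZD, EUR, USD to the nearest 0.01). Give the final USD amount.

JPY 7,440,000 × 0.0103649 = SGD 77,114.86
SGD 77,114.86 ÷ 0.810075 = NZD 95,194.72
NZD 95,194.72 × 0.569792 = EUR 54,241.19
EUR 54,241.19 ÷ 0.954205 = USD 56,844.38

USD 56,844.38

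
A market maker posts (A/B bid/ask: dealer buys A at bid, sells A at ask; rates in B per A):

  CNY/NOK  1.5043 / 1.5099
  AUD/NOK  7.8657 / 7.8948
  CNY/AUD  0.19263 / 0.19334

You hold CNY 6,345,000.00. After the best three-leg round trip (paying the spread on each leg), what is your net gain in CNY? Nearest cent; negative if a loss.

Net profit: CNY 22,145.06

Best loop CNY → AUD → NOK → CNY:
CNY 6,345,000.00 × 0.19263 (sell CNY at bid) = AUD 1,222,237.35
AUD 1,222,237.35 × 7.8657 (sell AUD at bid) = NOK 9,613,752.32
NOK 9,613,752.32 ÷ 1.5099 (buy CNY at ask) = CNY 6,367,145.06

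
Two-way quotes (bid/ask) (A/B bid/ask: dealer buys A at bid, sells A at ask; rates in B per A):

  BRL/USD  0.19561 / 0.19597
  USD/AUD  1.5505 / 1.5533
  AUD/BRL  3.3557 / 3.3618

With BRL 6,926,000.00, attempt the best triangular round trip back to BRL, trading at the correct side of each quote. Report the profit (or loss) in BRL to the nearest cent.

Net profit: BRL 123,015.07

Best loop BRL → USD → AUD → BRL:
BRL 6,926,000.00 × 0.19561 (sell BRL at bid) = USD 1,354,794.86
USD 1,354,794.86 × 1.5505 (sell USD at bid) = AUD 2,100,609.43
AUD 2,100,609.43 × 3.3557 (sell AUD at bid) = BRL 7,049,015.07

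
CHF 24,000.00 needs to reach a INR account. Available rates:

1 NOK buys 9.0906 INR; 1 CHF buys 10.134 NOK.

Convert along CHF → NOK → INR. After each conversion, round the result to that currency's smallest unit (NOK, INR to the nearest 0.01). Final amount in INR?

INR 2,210,979.37

CHF 24,000.00 × 10.134 = NOK 243,216.00
NOK 243,216.00 × 9.0906 = INR 2,210,979.37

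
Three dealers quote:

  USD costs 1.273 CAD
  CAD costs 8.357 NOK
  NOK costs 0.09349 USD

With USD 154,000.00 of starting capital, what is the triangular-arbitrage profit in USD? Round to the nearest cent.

Profitable loop is USD → NOK → CAD → USD:
USD 154,000.00 ÷ 0.09349 = NOK 1,647,235.00
NOK 1,647,235.00 ÷ 8.357 = CAD 197,108.41
CAD 197,108.41 ÷ 1.273 = USD 154,837.72
Profit = USD 154,837.72 − USD 154,000.00

Profit: USD 837.72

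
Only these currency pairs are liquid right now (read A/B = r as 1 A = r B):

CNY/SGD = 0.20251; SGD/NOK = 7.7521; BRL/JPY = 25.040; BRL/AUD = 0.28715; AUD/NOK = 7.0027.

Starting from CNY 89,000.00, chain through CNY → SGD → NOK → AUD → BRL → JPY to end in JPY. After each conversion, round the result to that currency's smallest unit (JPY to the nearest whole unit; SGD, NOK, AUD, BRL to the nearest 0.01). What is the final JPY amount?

CNY 89,000.00 × 0.20251 = SGD 18,023.39
SGD 18,023.39 × 7.7521 = NOK 139,719.12
NOK 139,719.12 ÷ 7.0027 = AUD 19,952.18
AUD 19,952.18 ÷ 0.28715 = BRL 69,483.48
BRL 69,483.48 × 25.040 = JPY 1,739,866

JPY 1,739,866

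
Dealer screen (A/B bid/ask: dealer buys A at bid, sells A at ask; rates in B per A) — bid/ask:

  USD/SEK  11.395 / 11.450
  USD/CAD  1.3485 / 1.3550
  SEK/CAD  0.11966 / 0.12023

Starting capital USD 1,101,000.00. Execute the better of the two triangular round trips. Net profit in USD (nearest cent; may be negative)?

Best loop USD → SEK → CAD → USD:
USD 1,101,000.00 × 11.395 (sell USD at bid) = SEK 12,545,895.00
SEK 12,545,895.00 × 0.11966 (sell SEK at bid) = CAD 1,501,241.80
CAD 1,501,241.80 ÷ 1.3550 (buy USD at ask) = USD 1,107,927.52

Net profit: USD 6,927.52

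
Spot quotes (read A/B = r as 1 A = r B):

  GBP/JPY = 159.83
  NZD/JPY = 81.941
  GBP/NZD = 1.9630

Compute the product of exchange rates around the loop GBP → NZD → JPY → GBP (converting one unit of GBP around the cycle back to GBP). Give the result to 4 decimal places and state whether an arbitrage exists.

1.0064 (arbitrage exists)

Around GBP → NZD → JPY → GBP: 1 × 1.9630 × 81.941 ÷ 159.83 = 1.006383
Product > 1; profitable direction is GBP → NZD → JPY → GBP.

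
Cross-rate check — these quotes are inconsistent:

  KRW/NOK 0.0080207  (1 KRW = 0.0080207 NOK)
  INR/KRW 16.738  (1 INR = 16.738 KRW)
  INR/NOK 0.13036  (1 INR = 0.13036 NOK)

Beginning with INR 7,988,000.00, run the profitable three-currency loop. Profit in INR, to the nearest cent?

Profitable loop is INR → KRW → NOK → INR:
INR 7,988,000.00 × 16.738 = KRW 133,703,144
KRW 133,703,144 × 0.0080207 = NOK 1,072,392.81
NOK 1,072,392.81 ÷ 0.13036 = INR 8,226,394.65
Profit = INR 8,226,394.65 − INR 7,988,000.00

Profit: INR 238,394.65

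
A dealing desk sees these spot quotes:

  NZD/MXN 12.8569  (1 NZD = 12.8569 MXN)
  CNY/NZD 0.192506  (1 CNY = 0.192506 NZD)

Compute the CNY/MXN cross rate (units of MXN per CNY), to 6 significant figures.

CNY/MXN = 2.47503

1 CNY × 0.192506 = 0.192506 NZD
0.192506 NZD × 12.8569 = 2.47503 MXN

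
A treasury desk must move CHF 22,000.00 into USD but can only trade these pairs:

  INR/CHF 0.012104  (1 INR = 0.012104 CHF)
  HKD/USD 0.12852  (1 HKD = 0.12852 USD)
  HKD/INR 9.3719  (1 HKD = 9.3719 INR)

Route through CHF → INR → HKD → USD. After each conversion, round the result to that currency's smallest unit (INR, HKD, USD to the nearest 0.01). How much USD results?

USD 24,925.10

CHF 22,000.00 ÷ 0.012104 = INR 1,817,580.96
INR 1,817,580.96 ÷ 9.3719 = HKD 193,939.43
HKD 193,939.43 × 0.12852 = USD 24,925.10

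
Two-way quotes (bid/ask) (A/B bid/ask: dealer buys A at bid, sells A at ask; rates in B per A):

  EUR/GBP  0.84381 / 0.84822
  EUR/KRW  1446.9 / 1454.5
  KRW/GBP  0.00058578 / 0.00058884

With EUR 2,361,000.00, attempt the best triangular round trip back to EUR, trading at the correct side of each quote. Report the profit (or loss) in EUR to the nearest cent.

Best loop EUR → KRW → GBP → EUR:
EUR 2,361,000.00 × 1446.9 (sell EUR at bid) = KRW 3,416,130,900
KRW 3,416,130,900 × 0.00058578 (sell KRW at bid) = GBP 2,001,101.16
GBP 2,001,101.16 ÷ 0.84822 (buy EUR at ask) = EUR 2,359,177.05

Net result: EUR -1,822.95 (no profitable arbitrage after spreads)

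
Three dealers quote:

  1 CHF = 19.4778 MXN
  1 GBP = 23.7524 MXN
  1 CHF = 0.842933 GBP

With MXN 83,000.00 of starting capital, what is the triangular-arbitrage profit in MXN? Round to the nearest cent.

Profitable loop is MXN → CHF → GBP → MXN:
MXN 83,000.00 ÷ 19.4778 = CHF 4,261.26
CHF 4,261.26 × 0.842933 = GBP 3,591.96
GBP 3,591.96 × 23.7524 = MXN 85,317.62
Profit = MXN 85,317.62 − MXN 83,000.00

Profit: MXN 2,317.62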